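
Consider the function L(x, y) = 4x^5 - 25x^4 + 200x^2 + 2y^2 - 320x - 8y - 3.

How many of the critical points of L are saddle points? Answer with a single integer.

L separates as a function of x plus a function of y, so ∇L=0 decouples.
∂L/∂x = 20(x - 4)(x - 2)(x - 1)(x + 2) = 0 at x ∈ {-2, 1, 2, 4}; ∂L/∂y = 4(y - 2) = 0 at y ∈ {2}.
The Hessian is diagonal: diag(L_xx, L_yy). Second derivatives: L_xx(-2)=-1440, L_xx(1)=180, L_xx(2)=-160, L_xx(4)=720; L_yy(2)=4.
Saddle points occur where the two diagonal entries have opposite signs: (-2, 2), (2, 2). Count: 2.

2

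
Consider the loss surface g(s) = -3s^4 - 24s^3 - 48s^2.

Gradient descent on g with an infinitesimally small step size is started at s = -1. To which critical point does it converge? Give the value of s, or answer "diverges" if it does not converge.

-2

g'(s) = -12s(s + 2)(s + 4), so g'(-1) = 36.
Gradient descent moves in the -g' direction, i.e. s is decreasing.
The nearest critical point in that direction is s = -2, where g'' = 48 > 0 (a local minimum). The iterate converges there.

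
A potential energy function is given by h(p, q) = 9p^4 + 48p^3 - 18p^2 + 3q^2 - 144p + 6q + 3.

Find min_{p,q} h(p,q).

-480

h(p,q) separates as A(p) + B(q) + 3, so its minimum is min A + min B + 3.
A'(p) = 36(p - 1)(p + 1)(p + 4) vanishes at p ∈ {-4, -1, 1}; B'(q) = 6q + 6 vanishes at q ∈ {-1}.
Local minima of A (where A''>0): A(-4)=-480, A(1)=-105. Local minima of B: B(-1)=-3.
So the global minimum of h is A(-4) + B(-1) + 3 = -480 − 3 + 3 = -480, attained at (-4, -1).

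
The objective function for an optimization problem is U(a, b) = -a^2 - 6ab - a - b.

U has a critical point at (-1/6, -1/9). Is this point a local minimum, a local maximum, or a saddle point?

saddle point

The Hessian of U is constant: H = [[-2, -6], [-6, 0]].
det(H) = (-2)·0 − (-6)² = -36.
Since det(H) < 0, H is indefinite and the critical point is a saddle point.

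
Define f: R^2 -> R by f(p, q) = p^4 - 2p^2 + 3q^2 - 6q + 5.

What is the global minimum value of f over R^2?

f(p,q) separates as A(p) + B(q) + 5, so its minimum is min A + min B + 5.
A'(p) = 4p(p - 1)(p + 1) vanishes at p ∈ {-1, 0, 1}; B'(q) = 6q - 6 vanishes at q ∈ {1}.
Local minima of A (where A''>0): A(-1)=-1, A(1)=-1. Local minima of B: B(1)=-3.
So the global minimum of f is A(-1) + B(1) + 5 = -1 − 3 + 5 = 1, attained at (-1, 1).

1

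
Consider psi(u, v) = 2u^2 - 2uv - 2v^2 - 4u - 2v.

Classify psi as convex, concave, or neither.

neither

psi is quadratic, so its Hessian is the constant matrix H = [[4, -2], [-2, -4]].
det(H) = -20, tr(H) = 0.
det(H) < 0, so H is indefinite: neither convex nor concave.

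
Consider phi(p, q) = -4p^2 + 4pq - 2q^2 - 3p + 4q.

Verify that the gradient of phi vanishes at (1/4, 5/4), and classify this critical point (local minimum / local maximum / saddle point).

∇phi = (-8p + 4q - 3, 4p - 4q + 4); substituting (1/4, 5/4) gives ∇phi = (0, 0), so (1/4, 5/4) is indeed a critical point.
The Hessian of phi is constant: H = [[-8, 4], [4, -4]].
det(H) = (-8)·(-4) − 4² = 16.
det(H) > 0 and tr(H) = -12 < 0, so H is negative definite and the point is a local maximum.

local maximum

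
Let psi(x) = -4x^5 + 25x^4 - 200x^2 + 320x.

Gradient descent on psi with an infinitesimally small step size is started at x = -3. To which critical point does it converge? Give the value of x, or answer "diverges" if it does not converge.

-2

psi'(x) = -20(x - 4)(x - 2)(x - 1)(x + 2), so psi'(-3) = -2800.
Gradient descent moves in the -psi' direction, i.e. x is increasing.
The nearest critical point in that direction is x = -2, where psi'' = 1440 > 0 (a local minimum). The iterate converges there.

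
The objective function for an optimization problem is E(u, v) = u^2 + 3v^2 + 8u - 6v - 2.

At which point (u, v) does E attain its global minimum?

E(u,v) separates as P(u) + Q(v) − 2, so its minimum is min P + min Q − 2.
P'(u) = 2u + 8 vanishes at u ∈ {-4}; Q'(v) = 6v - 6 vanishes at v ∈ {1}.
Local minima of P (where P''>0): P(-4)=-16. Local minima of Q: Q(1)=-3.
So the global minimum of E is P(-4) + Q(1) − 2 = -16 − 3 − 2 = -21, attained at (-4, 1).

(-4, 1)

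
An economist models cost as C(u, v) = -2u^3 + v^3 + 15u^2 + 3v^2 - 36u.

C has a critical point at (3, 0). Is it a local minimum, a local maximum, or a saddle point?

The mixed partial ∂²C/∂u∂v is 0, so the Hessian at any point is diag(C_uu, C_vv) = diag(6(-2u + 5), 6(v + 1)).
At (3, 0): H = diag(-6, 6).
The eigenvalues have opposite signs, so H is indefinite: a saddle point.

saddle point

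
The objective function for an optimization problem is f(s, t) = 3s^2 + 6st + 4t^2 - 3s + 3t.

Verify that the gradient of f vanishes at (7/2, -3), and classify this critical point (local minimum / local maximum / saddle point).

local minimum

∇f = (6s + 6t - 3, 6s + 8t + 3); substituting (7/2, -3) gives ∇f = (0, 0), so (7/2, -3) is indeed a critical point.
The Hessian of f is constant: H = [[6, 6], [6, 8]].
det(H) = 6·8 − 6² = 12.
det(H) > 0 and tr(H) = 14 > 0, so H is positive definite and the point is a local minimum.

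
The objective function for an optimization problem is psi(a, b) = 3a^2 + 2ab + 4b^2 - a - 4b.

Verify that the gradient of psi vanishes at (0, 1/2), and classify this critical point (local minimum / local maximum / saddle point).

∇psi = (6a + 2b - 1, 2a + 8b - 4); substituting (0, 1/2) gives ∇psi = (0, 0), so (0, 1/2) is indeed a critical point.
The Hessian of psi is constant: H = [[6, 2], [2, 8]].
det(H) = 6·8 − 2² = 44.
det(H) > 0 and tr(H) = 14 > 0, so H is positive definite and the point is a local minimum.

local minimum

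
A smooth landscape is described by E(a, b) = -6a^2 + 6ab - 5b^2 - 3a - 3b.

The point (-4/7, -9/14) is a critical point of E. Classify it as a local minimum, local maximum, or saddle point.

local maximum

The Hessian of E is constant: H = [[-12, 6], [6, -10]].
det(H) = (-12)·(-10) − 6² = 84.
det(H) > 0 and tr(H) = -22 < 0, so H is negative definite and the point is a local maximum.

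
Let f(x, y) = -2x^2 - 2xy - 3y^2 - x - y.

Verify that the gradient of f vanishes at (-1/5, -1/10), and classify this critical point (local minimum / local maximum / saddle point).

local maximum

∇f = (-4x - 2y - 1, -2x - 6y - 1); substituting (-1/5, -1/10) gives ∇f = (0, 0), so (-1/5, -1/10) is indeed a critical point.
The Hessian of f is constant: H = [[-4, -2], [-2, -6]].
det(H) = (-4)·(-6) − (-2)² = 20.
det(H) > 0 and tr(H) = -10 < 0, so H is negative definite and the point is a local maximum.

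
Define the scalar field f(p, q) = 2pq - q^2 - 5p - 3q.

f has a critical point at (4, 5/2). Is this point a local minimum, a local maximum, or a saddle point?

saddle point

The Hessian of f is constant: H = [[0, 2], [2, -2]].
det(H) = 0·(-2) − 2² = -4.
Since det(H) < 0, H is indefinite and the critical point is a saddle point.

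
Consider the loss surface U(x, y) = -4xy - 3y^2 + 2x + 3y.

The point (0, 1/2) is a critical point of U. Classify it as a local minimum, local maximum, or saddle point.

The Hessian of U is constant: H = [[0, -4], [-4, -6]].
det(H) = 0·(-6) − (-4)² = -16.
Since det(H) < 0, H is indefinite and the critical point is a saddle point.

saddle point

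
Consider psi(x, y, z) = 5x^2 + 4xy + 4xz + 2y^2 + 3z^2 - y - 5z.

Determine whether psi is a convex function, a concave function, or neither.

convex

psi is quadratic, so its Hessian is the constant matrix H = [[10, 4, 4], [4, 4, 0], [4, 0, 6]].
Leading principal minors: 10, 24, 80.
All positive ⇒ H ≻ 0 ⇒ convex.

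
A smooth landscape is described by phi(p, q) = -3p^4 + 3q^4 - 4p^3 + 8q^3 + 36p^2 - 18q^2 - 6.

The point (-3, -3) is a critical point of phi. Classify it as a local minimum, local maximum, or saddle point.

saddle point

The mixed partial ∂²phi/∂p∂q is 0, so the Hessian at any point is diag(phi_pp, phi_qq) = diag(12(-3p^2 - 2p + 6), 12(3q^2 + 4q - 3)).
At (-3, -3): H = diag(-180, 144).
The eigenvalues have opposite signs, so H is indefinite: a saddle point.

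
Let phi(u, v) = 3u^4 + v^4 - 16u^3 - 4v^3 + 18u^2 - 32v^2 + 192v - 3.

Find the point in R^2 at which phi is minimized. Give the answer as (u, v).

(3, -4)

phi(u,v) separates as P(u) + Q(v) − 3, so its minimum is min P + min Q − 3.
P'(u) = 12u(u - 3)(u - 1) vanishes at u ∈ {0, 1, 3}; Q'(v) = 4(v - 4)(v - 3)(v + 4) vanishes at v ∈ {-4, 3, 4}.
Local minima of P (where P''>0): P(0)=0, P(3)=-27. Local minima of Q: Q(-4)=-768, Q(4)=256.
So the global minimum of phi is P(3) + Q(-4) − 3 = -27 − 768 − 3 = -798, attained at (3, -4).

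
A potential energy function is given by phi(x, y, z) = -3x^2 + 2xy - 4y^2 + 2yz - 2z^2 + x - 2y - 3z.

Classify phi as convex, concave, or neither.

phi is quadratic, so its Hessian is the constant matrix H = [[-6, 2, 0], [2, -8, 2], [0, 2, -4]].
Leading principal minors: -6, 44, -152.
Signs alternate −, +, − ⇒ H ≺ 0 ⇒ concave.

concave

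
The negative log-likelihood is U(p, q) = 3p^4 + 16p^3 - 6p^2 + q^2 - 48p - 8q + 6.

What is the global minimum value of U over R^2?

U(p,q) separates as A(p) + B(q) + 6, so its minimum is min A + min B + 6.
A'(p) = 12(p - 1)(p + 1)(p + 4) vanishes at p ∈ {-4, -1, 1}; B'(q) = 2q - 8 vanishes at q ∈ {4}.
Local minima of A (where A''>0): A(-4)=-160, A(1)=-35. Local minima of B: B(4)=-16.
So the global minimum of U is A(-4) + B(4) + 6 = -160 − 16 + 6 = -170, attained at (-4, 4).

-170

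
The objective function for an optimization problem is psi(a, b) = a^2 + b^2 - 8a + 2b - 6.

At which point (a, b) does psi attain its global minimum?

(4, -1)

psi(a,b) separates as P(a) + Q(b) − 6, so its minimum is min P + min Q − 6.
P'(a) = 2a - 8 vanishes at a ∈ {4}; Q'(b) = 2b + 2 vanishes at b ∈ {-1}.
Local minima of P (where P''>0): P(4)=-16. Local minima of Q: Q(-1)=-1.
So the global minimum of psi is P(4) + Q(-1) − 6 = -16 − 1 − 6 = -23, attained at (4, -1).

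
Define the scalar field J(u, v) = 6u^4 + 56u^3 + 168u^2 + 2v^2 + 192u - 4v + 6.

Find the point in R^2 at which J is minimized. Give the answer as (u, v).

(-4, 1)

J(u,v) separates as P(u) + Q(v) + 6, so its minimum is min P + min Q + 6.
P'(u) = 24(u + 1)(u + 2)(u + 4) vanishes at u ∈ {-4, -2, -1}; Q'(v) = 4v - 4 vanishes at v ∈ {1}.
Local minima of P (where P''>0): P(-4)=-128, P(-1)=-74. Local minima of Q: Q(1)=-2.
So the global minimum of J is P(-4) + Q(1) + 6 = -128 − 2 + 6 = -124, attained at (-4, 1).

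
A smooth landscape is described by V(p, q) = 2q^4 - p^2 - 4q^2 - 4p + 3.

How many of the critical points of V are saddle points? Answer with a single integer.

2

V separates as a function of p plus a function of q, so ∇V=0 decouples.
∂V/∂p = -2(p + 2) = 0 at p ∈ {-2}; ∂V/∂q = 8q(q - 1)(q + 1) = 0 at q ∈ {-1, 0, 1}.
The Hessian is diagonal: diag(V_pp, V_qq). Second derivatives: V_pp(-2)=-2; V_qq(-1)=16, V_qq(0)=-8, V_qq(1)=16.
Saddle points occur where the two diagonal entries have opposite signs: (-2, -1), (-2, 1). Count: 2.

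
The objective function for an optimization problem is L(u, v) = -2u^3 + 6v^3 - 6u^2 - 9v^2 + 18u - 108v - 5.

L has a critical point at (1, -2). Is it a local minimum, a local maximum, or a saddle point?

The mixed partial ∂²L/∂u∂v is 0, so the Hessian at any point is diag(L_uu, L_vv) = diag(-12(u + 1), 18(2v - 1)).
At (1, -2): H = diag(-24, -90).
Both eigenvalues are negative, so H is negative definite: a local maximum.

local maximum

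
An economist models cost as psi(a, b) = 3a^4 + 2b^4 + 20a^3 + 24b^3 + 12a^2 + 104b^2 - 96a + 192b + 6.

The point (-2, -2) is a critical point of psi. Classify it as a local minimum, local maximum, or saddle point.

saddle point

The mixed partial ∂²psi/∂a∂b is 0, so the Hessian at any point is diag(psi_aa, psi_bb) = diag(12(3a^2 + 10a + 2), 8(3b^2 + 18b + 26)).
At (-2, -2): H = diag(-72, 16).
The eigenvalues have opposite signs, so H is indefinite: a saddle point.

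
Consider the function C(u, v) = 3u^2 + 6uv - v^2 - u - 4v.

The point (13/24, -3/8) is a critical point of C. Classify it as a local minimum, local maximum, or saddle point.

saddle point

The Hessian of C is constant: H = [[6, 6], [6, -2]].
det(H) = 6·(-2) − 6² = -48.
Since det(H) < 0, H is indefinite and the critical point is a saddle point.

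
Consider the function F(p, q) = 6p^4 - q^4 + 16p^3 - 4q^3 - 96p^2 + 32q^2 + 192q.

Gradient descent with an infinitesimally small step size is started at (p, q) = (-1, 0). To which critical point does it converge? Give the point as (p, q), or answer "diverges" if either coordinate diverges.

(-4, -3)

F is separable, so gradient descent decouples: p follows -∂F/∂p, q follows -∂F/∂q.
∂F/∂p = 24p(p - 2)(p + 4); at p=-1 this is 216, so p decreases.
∂F/∂q = -4(q - 4)(q + 3)(q + 4); at q=0 this is 192, so q decreases.
p converges to its nearest critical value -4 (a local min of the p-part); q converges to -3. The iterate converges to (-4, -3).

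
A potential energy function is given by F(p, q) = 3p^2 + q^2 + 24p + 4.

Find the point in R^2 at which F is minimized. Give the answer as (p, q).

(-4, 0)

F(p,q) separates as A(p) + B(q) + 4, so its minimum is min A + min B + 4.
A'(p) = 6p + 24 vanishes at p ∈ {-4}; B'(q) = 2q vanishes at q ∈ {0}.
Local minima of A (where A''>0): A(-4)=-48. Local minima of B: B(0)=0.
So the global minimum of F is A(-4) + B(0) + 4 = -48 + 0 + 4 = -44, attained at (-4, 0).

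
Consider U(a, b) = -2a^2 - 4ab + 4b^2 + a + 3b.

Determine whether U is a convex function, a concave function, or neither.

neither

U is quadratic, so its Hessian is the constant matrix H = [[-4, -4], [-4, 8]].
det(H) = -48, tr(H) = 4.
det(H) < 0, so H is indefinite: neither convex nor concave.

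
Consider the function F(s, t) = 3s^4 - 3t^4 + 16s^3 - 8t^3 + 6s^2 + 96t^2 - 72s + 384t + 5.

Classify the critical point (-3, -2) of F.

local minimum

The mixed partial ∂²F/∂s∂t is 0, so the Hessian at any point is diag(F_ss, F_tt) = diag(12(3s^2 + 8s + 1), 12(-3t^2 - 4t + 16)).
At (-3, -2): H = diag(48, 144).
Both eigenvalues are positive, so H is positive definite: a local minimum.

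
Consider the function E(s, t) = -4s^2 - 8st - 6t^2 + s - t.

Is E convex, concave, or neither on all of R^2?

E is quadratic, so its Hessian is the constant matrix H = [[-8, -8], [-8, -12]].
det(H) = 32, tr(H) = -20.
det(H) > 0 and tr(H) < 0, so H is negative definite everywhere: concave.

concave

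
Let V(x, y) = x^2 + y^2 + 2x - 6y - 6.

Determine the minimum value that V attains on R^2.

V(x,y) separates as P(x) + Q(y) − 6, so its minimum is min P + min Q − 6.
P'(x) = 2x + 2 vanishes at x ∈ {-1}; Q'(y) = 2y - 6 vanishes at y ∈ {3}.
Local minima of P (where P''>0): P(-1)=-1. Local minima of Q: Q(3)=-9.
So the global minimum of V is P(-1) + Q(3) − 6 = -1 − 9 − 6 = -16, attained at (-1, 3).

-16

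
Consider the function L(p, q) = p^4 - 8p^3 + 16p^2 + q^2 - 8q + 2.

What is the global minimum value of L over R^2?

-14

L(p,q) separates as A(p) + B(q) + 2, so its minimum is min A + min B + 2.
A'(p) = 4p(p - 4)(p - 2) vanishes at p ∈ {0, 2, 4}; B'(q) = 2q - 8 vanishes at q ∈ {4}.
Local minima of A (where A''>0): A(0)=0, A(4)=0. Local minima of B: B(4)=-16.
So the global minimum of L is A(0) + B(4) + 2 = 0 − 16 + 2 = -14, attained at (0, 4).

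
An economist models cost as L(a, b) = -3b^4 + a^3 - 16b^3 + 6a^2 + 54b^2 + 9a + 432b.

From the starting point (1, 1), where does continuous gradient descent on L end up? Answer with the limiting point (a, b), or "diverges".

(-1, -3)

L is separable, so gradient descent decouples: a follows -∂L/∂a, b follows -∂L/∂b.
∂L/∂a = 3(a + 1)(a + 3); at a=1 this is 24, so a decreases.
∂L/∂b = -12(b - 3)(b + 3)(b + 4); at b=1 this is 480, so b decreases.
a converges to its nearest critical value -1 (a local min of the a-part); b converges to -3. The iterate converges to (-1, -3).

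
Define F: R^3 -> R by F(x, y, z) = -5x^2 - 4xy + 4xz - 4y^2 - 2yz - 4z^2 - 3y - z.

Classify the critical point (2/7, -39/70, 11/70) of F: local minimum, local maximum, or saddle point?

The Hessian is constant: H = [[-10, -4, 4], [-4, -8, -2], [4, -2, -8]].
Leading principal minors: Δ₁ = -10, Δ₂ = 64, Δ₃ = -280.
The minors alternate sign starting negative (−, +, −), so H is negative definite: a local maximum.

local maximum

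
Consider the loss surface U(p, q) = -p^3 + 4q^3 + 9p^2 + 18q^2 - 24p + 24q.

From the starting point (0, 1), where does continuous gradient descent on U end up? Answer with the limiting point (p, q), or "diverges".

(2, -1)

U is separable, so gradient descent decouples: p follows -∂U/∂p, q follows -∂U/∂q.
∂U/∂p = -3(p - 4)(p - 2); at p=0 this is -24, so p increases.
∂U/∂q = 12(q + 1)(q + 2); at q=1 this is 72, so q decreases.
p converges to its nearest critical value 2 (a local min of the p-part); q converges to -1. The iterate converges to (2, -1).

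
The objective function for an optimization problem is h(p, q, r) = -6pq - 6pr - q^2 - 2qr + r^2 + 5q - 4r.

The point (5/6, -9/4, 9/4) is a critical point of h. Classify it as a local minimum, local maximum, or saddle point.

The Hessian is constant: H = [[0, -6, -6], [-6, -2, -2], [-6, -2, 2]].
Leading principal minors: Δ₁ = 0, Δ₂ = -36, Δ₃ = -144.
The minors fit neither the all-positive nor the alternating-sign pattern, so H is indefinite: a saddle point.

saddle point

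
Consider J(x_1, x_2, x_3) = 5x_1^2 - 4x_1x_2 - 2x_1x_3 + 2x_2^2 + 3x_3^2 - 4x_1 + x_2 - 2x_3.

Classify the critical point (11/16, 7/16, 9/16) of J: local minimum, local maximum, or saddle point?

local minimum

The Hessian is constant: H = [[10, -4, -2], [-4, 4, 0], [-2, 0, 6]].
Leading principal minors: Δ₁ = 10, Δ₂ = 24, Δ₃ = 128.
All leading minors are positive, so H is positive definite: a local minimum.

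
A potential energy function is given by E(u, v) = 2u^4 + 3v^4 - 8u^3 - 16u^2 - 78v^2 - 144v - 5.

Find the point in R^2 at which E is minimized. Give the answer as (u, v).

E(u,v) separates as P(u) + Q(v) − 5, so its minimum is min P + min Q − 5.
P'(u) = 8u(u - 4)(u + 1) vanishes at u ∈ {-1, 0, 4}; Q'(v) = 12(v - 4)(v + 1)(v + 3) vanishes at v ∈ {-3, -1, 4}.
Local minima of P (where P''>0): P(-1)=-6, P(4)=-256. Local minima of Q: Q(-3)=-27, Q(4)=-1056.
So the global minimum of E is P(4) + Q(4) − 5 = -256 − 1056 − 5 = -1317, attained at (4, 4).

(4, 4)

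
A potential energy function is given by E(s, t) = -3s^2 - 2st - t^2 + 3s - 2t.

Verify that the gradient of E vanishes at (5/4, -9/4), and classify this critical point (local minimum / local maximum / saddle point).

local maximum

∇E = (-6s - 2t + 3, -2s - 2t - 2); substituting (5/4, -9/4) gives ∇E = (0, 0), so (5/4, -9/4) is indeed a critical point.
The Hessian of E is constant: H = [[-6, -2], [-2, -2]].
det(H) = (-6)·(-2) − (-2)² = 8.
det(H) > 0 and tr(H) = -8 < 0, so H is negative definite and the point is a local maximum.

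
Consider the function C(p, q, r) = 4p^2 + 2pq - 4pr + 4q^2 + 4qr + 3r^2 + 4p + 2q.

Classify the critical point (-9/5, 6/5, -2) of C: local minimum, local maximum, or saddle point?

local minimum

The Hessian is constant: H = [[8, 2, -4], [2, 8, 4], [-4, 4, 6]].
Leading principal minors: Δ₁ = 8, Δ₂ = 60, Δ₃ = 40.
All leading minors are positive, so H is positive definite: a local minimum.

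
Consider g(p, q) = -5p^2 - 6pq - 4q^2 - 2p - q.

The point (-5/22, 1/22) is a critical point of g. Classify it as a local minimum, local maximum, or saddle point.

The Hessian of g is constant: H = [[-10, -6], [-6, -8]].
det(H) = (-10)·(-8) − (-6)² = 44.
det(H) > 0 and tr(H) = -18 < 0, so H is negative definite and the point is a local maximum.

local maximum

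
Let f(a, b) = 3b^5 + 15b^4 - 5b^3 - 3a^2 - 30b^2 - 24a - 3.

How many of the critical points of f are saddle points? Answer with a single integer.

f separates as a function of a plus a function of b, so ∇f=0 decouples.
∂f/∂a = -6(a + 4) = 0 at a ∈ {-4}; ∂f/∂b = 15b(b - 1)(b + 1)(b + 4) = 0 at b ∈ {-4, -1, 0, 1}.
The Hessian is diagonal: diag(f_aa, f_bb). Second derivatives: f_aa(-4)=-6; f_bb(-4)=-900, f_bb(-1)=90, f_bb(0)=-60, f_bb(1)=150.
Saddle points occur where the two diagonal entries have opposite signs: (-4, -1), (-4, 1). Count: 2.

2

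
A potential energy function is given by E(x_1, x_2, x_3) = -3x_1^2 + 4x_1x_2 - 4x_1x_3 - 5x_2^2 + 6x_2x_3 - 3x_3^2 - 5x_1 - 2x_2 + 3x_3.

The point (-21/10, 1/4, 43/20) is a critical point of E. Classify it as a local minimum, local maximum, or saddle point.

The Hessian is constant: H = [[-6, 4, -4], [4, -10, 6], [-4, 6, -6]].
Leading principal minors: Δ₁ = -6, Δ₂ = 44, Δ₃ = -80.
The minors alternate sign starting negative (−, +, −), so H is negative definite: a local maximum.

local maximum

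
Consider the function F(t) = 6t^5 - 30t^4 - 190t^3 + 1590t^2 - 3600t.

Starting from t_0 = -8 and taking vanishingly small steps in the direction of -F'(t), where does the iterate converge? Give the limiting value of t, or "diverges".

F'(t) = 30(t - 4)(t - 3)(t - 2)(t + 5), so F'(-8) = 118800.
Gradient descent moves in the -F' direction, i.e. t is decreasing.
There is no critical point below t=-8, and F' keeps the same sign, so the iterate runs off to −∞.

diverges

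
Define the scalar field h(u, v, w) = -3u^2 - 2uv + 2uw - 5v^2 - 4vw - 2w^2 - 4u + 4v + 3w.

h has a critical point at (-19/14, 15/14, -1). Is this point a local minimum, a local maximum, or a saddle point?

local maximum

The Hessian is constant: H = [[-6, -2, 2], [-2, -10, -4], [2, -4, -4]].
Leading principal minors: Δ₁ = -6, Δ₂ = 56, Δ₃ = -56.
The minors alternate sign starting negative (−, +, −), so H is negative definite: a local maximum.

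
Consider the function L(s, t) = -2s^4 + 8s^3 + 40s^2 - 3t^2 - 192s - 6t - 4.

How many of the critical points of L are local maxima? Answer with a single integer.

L separates as a function of s plus a function of t, so ∇L=0 decouples.
∂L/∂s = -8(s - 4)(s - 2)(s + 3) = 0 at s ∈ {-3, 2, 4}; ∂L/∂t = -6(t + 1) = 0 at t ∈ {-1}.
The Hessian is diagonal: diag(L_ss, L_tt). Second derivatives: L_ss(-3)=-280, L_ss(2)=80, L_ss(4)=-112; L_tt(-1)=-6.
Local maxima occur where both diagonal entries negative: (-3, -1), (4, -1). Count: 2.

2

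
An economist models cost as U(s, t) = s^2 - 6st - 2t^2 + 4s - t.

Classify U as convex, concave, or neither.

neither

U is quadratic, so its Hessian is the constant matrix H = [[2, -6], [-6, -4]].
det(H) = -44, tr(H) = -2.
det(H) < 0, so H is indefinite: neither convex nor concave.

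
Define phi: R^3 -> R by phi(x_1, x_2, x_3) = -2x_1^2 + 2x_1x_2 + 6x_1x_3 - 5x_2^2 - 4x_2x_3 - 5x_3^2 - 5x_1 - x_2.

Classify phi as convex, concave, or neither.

phi is quadratic, so its Hessian is the constant matrix H = [[-4, 2, 6], [2, -10, -4], [6, -4, -10]].
Leading principal minors: -4, 36, -32.
Signs alternate −, +, − ⇒ H ≺ 0 ⇒ concave.

concave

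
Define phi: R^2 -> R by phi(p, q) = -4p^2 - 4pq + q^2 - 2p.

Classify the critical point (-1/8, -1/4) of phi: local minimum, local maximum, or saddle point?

saddle point

The Hessian of phi is constant: H = [[-8, -4], [-4, 2]].
det(H) = (-8)·2 − (-4)² = -32.
Since det(H) < 0, H is indefinite and the critical point is a saddle point.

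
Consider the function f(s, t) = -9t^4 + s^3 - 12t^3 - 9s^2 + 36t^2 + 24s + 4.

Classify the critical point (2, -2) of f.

local maximum

The mixed partial ∂²f/∂s∂t is 0, so the Hessian at any point is diag(f_ss, f_tt) = diag(6(s - 3), 36(-3t^2 - 2t + 2)).
At (2, -2): H = diag(-6, -216).
Both eigenvalues are negative, so H is negative definite: a local maximum.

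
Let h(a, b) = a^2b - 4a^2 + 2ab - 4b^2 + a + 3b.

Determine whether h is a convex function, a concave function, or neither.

neither

The term a^2b is cubic, so the Hessian is not constant.
∂²h/∂a² = 2b - 8, which takes both signs as b varies (negative for sufficiently negative b). A diagonal entry of the Hessian changing sign means the Hessian is neither positive- nor negative-semidefinite on all of R^2.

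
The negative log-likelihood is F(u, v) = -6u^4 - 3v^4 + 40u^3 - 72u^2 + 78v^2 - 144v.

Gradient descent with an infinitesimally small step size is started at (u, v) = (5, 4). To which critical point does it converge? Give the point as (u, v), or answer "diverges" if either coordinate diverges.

F is separable, so gradient descent decouples: u follows -∂F/∂u, v follows -∂F/∂v.
∂F/∂u = -24u(u - 3)(u - 2); at u=5 this is -720, so u increases.
∂F/∂v = -12(v - 3)(v - 1)(v + 4); at v=4 this is -288, so v increases.
The u-coordinate has no critical point in that direction and runs off to infinity.

diverges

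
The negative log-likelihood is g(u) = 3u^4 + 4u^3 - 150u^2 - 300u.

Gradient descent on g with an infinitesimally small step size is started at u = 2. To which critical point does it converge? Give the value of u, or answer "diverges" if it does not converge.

5

g'(u) = 12(u - 5)(u + 1)(u + 5), so g'(2) = -756.
Gradient descent moves in the -g' direction, i.e. u is increasing.
The nearest critical point in that direction is u = 5, where g'' = 720 > 0 (a local minimum). The iterate converges there.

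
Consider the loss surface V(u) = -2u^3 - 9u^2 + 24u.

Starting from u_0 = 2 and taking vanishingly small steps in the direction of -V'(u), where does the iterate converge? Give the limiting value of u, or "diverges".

diverges

V'(u) = -6(u - 1)(u + 4), so V'(2) = -36.
Gradient descent moves in the -V' direction, i.e. u is increasing.
There is no critical point above u=2, and V' keeps the same sign, so the iterate runs off to +∞.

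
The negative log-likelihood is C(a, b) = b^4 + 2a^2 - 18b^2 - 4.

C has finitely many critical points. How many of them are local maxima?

0

C separates as a function of a plus a function of b, so ∇C=0 decouples.
∂C/∂a = 4a = 0 at a ∈ {0}; ∂C/∂b = 4b(b - 3)(b + 3) = 0 at b ∈ {-3, 0, 3}.
The Hessian is diagonal: diag(C_aa, C_bb). Second derivatives: C_aa(0)=4; C_bb(-3)=72, C_bb(0)=-36, C_bb(3)=72.
Local maxima occur where both diagonal entries negative: none. Count: 0.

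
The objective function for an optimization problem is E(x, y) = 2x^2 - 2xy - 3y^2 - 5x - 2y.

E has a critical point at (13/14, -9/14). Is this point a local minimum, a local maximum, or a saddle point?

The Hessian of E is constant: H = [[4, -2], [-2, -6]].
det(H) = 4·(-6) − (-2)² = -28.
Since det(H) < 0, H is indefinite and the critical point is a saddle point.

saddle point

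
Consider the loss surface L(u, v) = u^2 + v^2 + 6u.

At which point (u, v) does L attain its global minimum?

(-3, 0)

L(u,v) separates as P(u) + Q(v), so its minimum is min P + min Q.
P'(u) = 2u + 6 vanishes at u ∈ {-3}; Q'(v) = 2v vanishes at v ∈ {0}.
Local minima of P (where P''>0): P(-3)=-9. Local minima of Q: Q(0)=0.
So the global minimum of L is P(-3) + Q(0) = -9 + 0 = -9, attained at (-3, 0).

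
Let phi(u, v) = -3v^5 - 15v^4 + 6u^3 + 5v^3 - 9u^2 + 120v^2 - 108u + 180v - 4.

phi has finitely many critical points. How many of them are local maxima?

2

phi separates as a function of u plus a function of v, so ∇phi=0 decouples.
∂phi/∂u = 18(u - 3)(u + 2) = 0 at u ∈ {-2, 3}; ∂phi/∂v = -15(v - 2)(v + 1)(v + 2)(v + 3) = 0 at v ∈ {-3, -2, -1, 2}.
The Hessian is diagonal: diag(phi_uu, phi_vv). Second derivatives: phi_uu(-2)=-90, phi_uu(3)=90; phi_vv(-3)=150, phi_vv(-2)=-60, phi_vv(-1)=90, phi_vv(2)=-900.
Local maxima occur where both diagonal entries negative: (-2, -2), (-2, 2). Count: 2.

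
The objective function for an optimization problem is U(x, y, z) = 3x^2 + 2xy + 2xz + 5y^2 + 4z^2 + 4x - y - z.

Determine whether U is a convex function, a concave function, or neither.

convex

U is quadratic, so its Hessian is the constant matrix H = [[6, 2, 2], [2, 10, 0], [2, 0, 8]].
Leading principal minors: 6, 56, 408.
All positive ⇒ H ≻ 0 ⇒ convex.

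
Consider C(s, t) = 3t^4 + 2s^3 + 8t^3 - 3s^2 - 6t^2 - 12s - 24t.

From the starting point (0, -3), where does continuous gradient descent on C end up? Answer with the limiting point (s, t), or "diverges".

(2, -2)

C is separable, so gradient descent decouples: s follows -∂C/∂s, t follows -∂C/∂t.
∂C/∂s = 6(s - 2)(s + 1); at s=0 this is -12, so s increases.
∂C/∂t = 12(t - 1)(t + 1)(t + 2); at t=-3 this is -96, so t increases.
s converges to its nearest critical value 2 (a local min of the s-part); t converges to -2. The iterate converges to (2, -2).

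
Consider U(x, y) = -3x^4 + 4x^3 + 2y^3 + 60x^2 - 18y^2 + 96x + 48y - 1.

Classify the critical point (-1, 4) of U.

local minimum

The mixed partial ∂²U/∂x∂y is 0, so the Hessian at any point is diag(U_xx, U_yy) = diag(12(-3x^2 + 2x + 10), 12(y - 3)).
At (-1, 4): H = diag(60, 12).
Both eigenvalues are positive, so H is positive definite: a local minimum.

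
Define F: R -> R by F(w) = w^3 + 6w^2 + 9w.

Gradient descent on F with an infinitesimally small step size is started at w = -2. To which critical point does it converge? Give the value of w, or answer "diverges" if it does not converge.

F'(w) = 3(w + 1)(w + 3), so F'(-2) = -3.
Gradient descent moves in the -F' direction, i.e. w is increasing.
The nearest critical point in that direction is w = -1, where F'' = 6 > 0 (a local minimum). The iterate converges there.

-1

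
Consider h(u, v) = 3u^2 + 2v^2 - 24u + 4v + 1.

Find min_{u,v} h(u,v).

-49

h(u,v) separates as P(u) + Q(v) + 1, so its minimum is min P + min Q + 1.
P'(u) = 6u - 24 vanishes at u ∈ {4}; Q'(v) = 4v + 4 vanishes at v ∈ {-1}.
Local minima of P (where P''>0): P(4)=-48. Local minima of Q: Q(-1)=-2.
So the global minimum of h is P(4) + Q(-1) + 1 = -48 − 2 + 1 = -49, attained at (4, -1).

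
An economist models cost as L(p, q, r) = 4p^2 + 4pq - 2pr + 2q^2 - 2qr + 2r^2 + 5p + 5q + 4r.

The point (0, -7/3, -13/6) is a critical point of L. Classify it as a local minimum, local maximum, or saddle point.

local minimum

The Hessian is constant: H = [[8, 4, -2], [4, 4, -2], [-2, -2, 4]].
Leading principal minors: Δ₁ = 8, Δ₂ = 16, Δ₃ = 48.
All leading minors are positive, so H is positive definite: a local minimum.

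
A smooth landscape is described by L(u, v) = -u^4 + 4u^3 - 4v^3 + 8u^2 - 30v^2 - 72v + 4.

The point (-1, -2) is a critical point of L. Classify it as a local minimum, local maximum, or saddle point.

The mixed partial ∂²L/∂u∂v is 0, so the Hessian at any point is diag(L_uu, L_vv) = diag(4(-3u^2 + 6u + 4), -12(2v + 5)).
At (-1, -2): H = diag(-20, -12).
Both eigenvalues are negative, so H is negative definite: a local maximum.

local maximum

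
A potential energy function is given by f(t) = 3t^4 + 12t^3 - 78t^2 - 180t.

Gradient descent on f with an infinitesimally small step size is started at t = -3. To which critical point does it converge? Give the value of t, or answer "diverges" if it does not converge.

-5

f'(t) = 12(t - 3)(t + 1)(t + 5), so f'(-3) = 288.
Gradient descent moves in the -f' direction, i.e. t is decreasing.
The nearest critical point in that direction is t = -5, where f'' = 384 > 0 (a local minimum). The iterate converges there.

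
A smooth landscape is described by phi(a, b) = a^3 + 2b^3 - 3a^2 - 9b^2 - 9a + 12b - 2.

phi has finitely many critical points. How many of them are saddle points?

phi separates as a function of a plus a function of b, so ∇phi=0 decouples.
∂phi/∂a = 3(a - 3)(a + 1) = 0 at a ∈ {-1, 3}; ∂phi/∂b = 6(b - 2)(b - 1) = 0 at b ∈ {1, 2}.
The Hessian is diagonal: diag(phi_aa, phi_bb). Second derivatives: phi_aa(-1)=-12, phi_aa(3)=12; phi_bb(1)=-6, phi_bb(2)=6.
Saddle points occur where the two diagonal entries have opposite signs: (-1, 2), (3, 1). Count: 2.

2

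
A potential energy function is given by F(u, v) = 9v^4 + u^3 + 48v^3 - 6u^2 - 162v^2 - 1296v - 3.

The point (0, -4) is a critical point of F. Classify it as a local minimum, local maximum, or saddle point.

The mixed partial ∂²F/∂u∂v is 0, so the Hessian at any point is diag(F_uu, F_vv) = diag(6(u - 2), 36(3v^2 + 8v - 9)).
At (0, -4): H = diag(-12, 252).
The eigenvalues have opposite signs, so H is indefinite: a saddle point.

saddle point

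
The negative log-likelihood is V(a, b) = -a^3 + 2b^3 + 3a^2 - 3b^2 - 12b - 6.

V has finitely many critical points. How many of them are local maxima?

V separates as a function of a plus a function of b, so ∇V=0 decouples.
∂V/∂a = -3a(a - 2) = 0 at a ∈ {0, 2}; ∂V/∂b = 6(b - 2)(b + 1) = 0 at b ∈ {-1, 2}.
The Hessian is diagonal: diag(V_aa, V_bb). Second derivatives: V_aa(0)=6, V_aa(2)=-6; V_bb(-1)=-18, V_bb(2)=18.
Local maxima occur where both diagonal entries negative: (2, -1). Count: 1.

1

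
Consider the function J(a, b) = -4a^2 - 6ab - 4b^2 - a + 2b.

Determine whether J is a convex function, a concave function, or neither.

J is quadratic, so its Hessian is the constant matrix H = [[-8, -6], [-6, -8]].
det(H) = 28, tr(H) = -16.
det(H) > 0 and tr(H) < 0, so H is negative definite everywhere: concave.

concave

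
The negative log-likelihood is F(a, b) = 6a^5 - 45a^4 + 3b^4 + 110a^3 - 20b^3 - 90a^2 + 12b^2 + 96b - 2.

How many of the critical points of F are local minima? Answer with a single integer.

4

F separates as a function of a plus a function of b, so ∇F=0 decouples.
∂F/∂a = 30a(a - 3)(a - 2)(a - 1) = 0 at a ∈ {0, 1, 2, 3}; ∂F/∂b = 12(b - 4)(b - 2)(b + 1) = 0 at b ∈ {-1, 2, 4}.
The Hessian is diagonal: diag(F_aa, F_bb). Second derivatives: F_aa(0)=-180, F_aa(1)=60, F_aa(2)=-60, F_aa(3)=180; F_bb(-1)=180, F_bb(2)=-72, F_bb(4)=120.
Local minima occur where both diagonal entries positive: (1, -1), (1, 4), (3, -1), (3, 4). Count: 4.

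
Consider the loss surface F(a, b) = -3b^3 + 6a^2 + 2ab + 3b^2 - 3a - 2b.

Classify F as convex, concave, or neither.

The term -3b^3 is cubic, so the Hessian is not constant.
∂²F/∂b² = -18b + 6, which takes both signs as b varies (negative for sufficiently large b). A diagonal entry of the Hessian changing sign means the Hessian is neither positive- nor negative-semidefinite on all of R^2.

neither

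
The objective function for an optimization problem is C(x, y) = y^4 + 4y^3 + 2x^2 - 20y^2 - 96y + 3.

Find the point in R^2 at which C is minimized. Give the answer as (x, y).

C(x,y) separates as P(x) + Q(y) + 3, so its minimum is min P + min Q + 3.
P'(x) = 4x vanishes at x ∈ {0}; Q'(y) = 4(y - 3)(y + 2)(y + 4) vanishes at y ∈ {-4, -2, 3}.
Local minima of P (where P''>0): P(0)=0. Local minima of Q: Q(-4)=64, Q(3)=-279.
So the global minimum of C is P(0) + Q(3) + 3 = 0 − 279 + 3 = -276, attained at (0, 3).

(0, 3)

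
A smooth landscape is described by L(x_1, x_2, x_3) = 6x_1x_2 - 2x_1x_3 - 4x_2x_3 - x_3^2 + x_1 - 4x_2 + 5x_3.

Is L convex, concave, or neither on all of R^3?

neither

L is quadratic, so its Hessian is the constant matrix H = [[0, 6, -2], [6, 0, -4], [-2, -4, -2]].
Leading principal minors: 0, -36, 168.
Neither pattern holds ⇒ H is indefinite ⇒ neither convex nor concave.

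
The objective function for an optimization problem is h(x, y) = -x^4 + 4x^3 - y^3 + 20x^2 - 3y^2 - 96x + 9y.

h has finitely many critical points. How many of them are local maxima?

h separates as a function of x plus a function of y, so ∇h=0 decouples.
∂h/∂x = -4(x - 4)(x - 2)(x + 3) = 0 at x ∈ {-3, 2, 4}; ∂h/∂y = -3(y - 1)(y + 3) = 0 at y ∈ {-3, 1}.
The Hessian is diagonal: diag(h_xx, h_yy). Second derivatives: h_xx(-3)=-140, h_xx(2)=40, h_xx(4)=-56; h_yy(-3)=12, h_yy(1)=-12.
Local maxima occur where both diagonal entries negative: (-3, 1), (4, 1). Count: 2.

2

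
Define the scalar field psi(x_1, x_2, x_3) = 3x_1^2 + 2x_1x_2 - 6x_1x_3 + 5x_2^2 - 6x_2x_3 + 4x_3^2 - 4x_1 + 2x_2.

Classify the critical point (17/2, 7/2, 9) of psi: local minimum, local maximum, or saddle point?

local minimum

The Hessian is constant: H = [[6, 2, -6], [2, 10, -6], [-6, -6, 8]].
Leading principal minors: Δ₁ = 6, Δ₂ = 56, Δ₃ = 16.
All leading minors are positive, so H is positive definite: a local minimum.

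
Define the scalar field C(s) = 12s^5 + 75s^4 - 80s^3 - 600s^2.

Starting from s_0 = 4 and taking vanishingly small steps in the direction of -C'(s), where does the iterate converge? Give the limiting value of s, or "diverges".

C'(s) = 60s(s - 2)(s + 2)(s + 5), so C'(4) = 25920.
Gradient descent moves in the -C' direction, i.e. s is decreasing.
The nearest critical point in that direction is s = 2, where C'' = 3360 > 0 (a local minimum). The iterate converges there.

2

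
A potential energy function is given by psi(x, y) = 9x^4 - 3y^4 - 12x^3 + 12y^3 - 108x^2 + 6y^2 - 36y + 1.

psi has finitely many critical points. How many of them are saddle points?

psi separates as a function of x plus a function of y, so ∇psi=0 decouples.
∂psi/∂x = 36x(x - 3)(x + 2) = 0 at x ∈ {-2, 0, 3}; ∂psi/∂y = -12(y - 3)(y - 1)(y + 1) = 0 at y ∈ {-1, 1, 3}.
The Hessian is diagonal: diag(psi_xx, psi_yy). Second derivatives: psi_xx(-2)=360, psi_xx(0)=-216, psi_xx(3)=540; psi_yy(-1)=-96, psi_yy(1)=48, psi_yy(3)=-96.
Saddle points occur where the two diagonal entries have opposite signs: (-2, -1), (-2, 3), (0, 1), (3, -1), (3, 3). Count: 5.

5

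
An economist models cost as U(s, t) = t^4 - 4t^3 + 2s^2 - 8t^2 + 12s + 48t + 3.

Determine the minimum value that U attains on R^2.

U(s,t) separates as P(s) + Q(t) + 3, so its minimum is min P + min Q + 3.
P'(s) = 4s + 12 vanishes at s ∈ {-3}; Q'(t) = 4(t - 3)(t - 2)(t + 2) vanishes at t ∈ {-2, 2, 3}.
Local minima of P (where P''>0): P(-3)=-18. Local minima of Q: Q(-2)=-80, Q(3)=45.
So the global minimum of U is P(-3) + Q(-2) + 3 = -18 − 80 + 3 = -95, attained at (-3, -2).

-95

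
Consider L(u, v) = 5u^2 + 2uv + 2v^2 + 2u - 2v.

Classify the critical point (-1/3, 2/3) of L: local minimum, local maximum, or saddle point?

local minimum

The Hessian of L is constant: H = [[10, 2], [2, 4]].
det(H) = 10·4 − 2² = 36.
det(H) > 0 and tr(H) = 14 > 0, so H is positive definite and the point is a local minimum.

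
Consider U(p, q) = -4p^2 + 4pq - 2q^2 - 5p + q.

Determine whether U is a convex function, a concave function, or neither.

concave

U is quadratic, so its Hessian is the constant matrix H = [[-8, 4], [4, -4]].
det(H) = 16, tr(H) = -12.
det(H) > 0 and tr(H) < 0, so H is negative definite everywhere: concave.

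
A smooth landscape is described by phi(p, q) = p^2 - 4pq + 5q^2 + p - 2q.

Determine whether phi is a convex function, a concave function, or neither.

convex

phi is quadratic, so its Hessian is the constant matrix H = [[2, -4], [-4, 10]].
det(H) = 4, tr(H) = 12.
det(H) > 0 and tr(H) > 0, so H is positive definite everywhere: convex.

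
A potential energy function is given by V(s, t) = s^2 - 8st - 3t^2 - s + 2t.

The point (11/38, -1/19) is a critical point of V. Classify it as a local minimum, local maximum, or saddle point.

saddle point

The Hessian of V is constant: H = [[2, -8], [-8, -6]].
det(H) = 2·(-6) − (-8)² = -76.
Since det(H) < 0, H is indefinite and the critical point is a saddle point.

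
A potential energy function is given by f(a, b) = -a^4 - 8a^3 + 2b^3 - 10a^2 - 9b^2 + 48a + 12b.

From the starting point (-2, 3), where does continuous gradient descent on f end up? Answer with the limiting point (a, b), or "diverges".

f is separable, so gradient descent decouples: a follows -∂f/∂a, b follows -∂f/∂b.
∂f/∂a = -4(a - 1)(a + 3)(a + 4); at a=-2 this is 24, so a decreases.
∂f/∂b = 6(b - 2)(b - 1); at b=3 this is 12, so b decreases.
a converges to its nearest critical value -3 (a local min of the a-part); b converges to 2. The iterate converges to (-3, 2).

(-3, 2)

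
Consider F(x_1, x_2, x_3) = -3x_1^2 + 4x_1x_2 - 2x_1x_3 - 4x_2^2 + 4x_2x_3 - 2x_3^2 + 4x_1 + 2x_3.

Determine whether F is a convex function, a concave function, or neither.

concave

F is quadratic, so its Hessian is the constant matrix H = [[-6, 4, -2], [4, -8, 4], [-2, 4, -4]].
Leading principal minors: -6, 32, -64.
Signs alternate −, +, − ⇒ H ≺ 0 ⇒ concave.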